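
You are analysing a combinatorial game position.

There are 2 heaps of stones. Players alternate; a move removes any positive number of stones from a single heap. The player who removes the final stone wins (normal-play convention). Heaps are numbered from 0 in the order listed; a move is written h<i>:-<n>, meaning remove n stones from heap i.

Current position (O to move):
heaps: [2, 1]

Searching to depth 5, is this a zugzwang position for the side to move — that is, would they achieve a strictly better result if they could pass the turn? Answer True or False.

zugzwang((2,1), O) = False

ply 1, O at (2,1) | h0:-1=+1→(1,1)*; h0:-2=-1→(0,1); h1:-1=-1→(2,0)
ply 2, X at (1,1) | h0:-1=-1→(0,1)*; h1:-1=-1→(1,0)
ply 3, O at (0,1) | h1:-1=+1→(0,0)*
ply 4: (0,0) is terminal -1 (X); from (2,1) depth 5
pass branch (X moves first from the same position):
  | ply 1, X at (2,1) | h0:-1=+1→(1,1)*; h0:-2=-1→(0,1); h1:-1=-1→(2,0)
  | ply 2, O at (1,1) | h0:-1=-1→(0,1)*; h1:-1=-1→(1,0)
  | ply 3, X at (0,1) | h1:-1=+1→(0,0)*
  | ply 4: (0,0) is terminal -1 (O); from (2,1) depth 5
O moving scores +1; O passing scores -1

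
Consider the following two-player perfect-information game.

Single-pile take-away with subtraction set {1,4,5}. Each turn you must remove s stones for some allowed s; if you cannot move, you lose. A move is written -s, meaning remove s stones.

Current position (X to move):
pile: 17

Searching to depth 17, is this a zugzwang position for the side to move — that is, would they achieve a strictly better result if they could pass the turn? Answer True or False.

zugzwang(17, X) = False

p1 X@[17]: -1[16]+1* -4[13]-1 -5[12]-1
p2 O@[16]: -1[15]-1* -4[12]-1 -5[11]-1
p3 X@[15]: -1[14]-1 -4[11]-1 -5[10]+1*
p4 O@[10]: -1[9]-1* -4[6]-1 -5[5]-1
p5 X@[9]: -1[8]+1* -4[5]-1 -5[4]-1
p6 O@[8]: -1[7]-1* -4[4]-1 -5[3]-1
p7 X@[7]: -1[6]-1 -4[3]-1 -5[2]+1*
p8 O@[2]: -1[1]-1*
p9 X@[1]: -1[0]+1*
p10 O@[0] terminal -1; root [17] d17
suppose X passes — search the same position with O to move:
pass> p1 O@[17]: -1[16]+1* -4[13]-1 -5[12]-1
pass> p2 X@[16]: -1[15]-1* -4[12]-1 -5[11]-1
pass> p3 O@[15]: -1[14]-1 -4[11]-1 -5[10]+1*
pass> p4 X@[10]: -1[9]-1* -4[6]-1 -5[5]-1
pass> p5 O@[9]: -1[8]+1* -4[5]-1 -5[4]-1
pass> p6 X@[8]: -1[7]-1* -4[4]-1 -5[3]-1
pass> p7 O@[7]: -1[6]-1 -4[3]-1 -5[2]+1*
pass> p8 X@[2]: -1[1]-1*
pass> p9 O@[1]: -1[0]+1*
pass> p10 X@[0] terminal -1; root [17] d17
for X: play +1, pass -1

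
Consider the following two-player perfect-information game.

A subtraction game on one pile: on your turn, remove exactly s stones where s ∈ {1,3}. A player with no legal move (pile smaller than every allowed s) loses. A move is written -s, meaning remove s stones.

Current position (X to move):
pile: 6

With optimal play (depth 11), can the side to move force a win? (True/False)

X winning at [6]: False

p1 X@[6]: -1[5]-1* -3[3]-1
p2 O@[5]: -1[4]+1* -3[2]+1
p3 X@[4]: -1[3]-1* -3[1]-1
p4 O@[3]: -1[2]+1* -3[0]+1
p5 X@[2]: -1[1]-1*
p6 O@[1]: -1[0]+1*
p7 X@[0] terminal -1; root [6] d11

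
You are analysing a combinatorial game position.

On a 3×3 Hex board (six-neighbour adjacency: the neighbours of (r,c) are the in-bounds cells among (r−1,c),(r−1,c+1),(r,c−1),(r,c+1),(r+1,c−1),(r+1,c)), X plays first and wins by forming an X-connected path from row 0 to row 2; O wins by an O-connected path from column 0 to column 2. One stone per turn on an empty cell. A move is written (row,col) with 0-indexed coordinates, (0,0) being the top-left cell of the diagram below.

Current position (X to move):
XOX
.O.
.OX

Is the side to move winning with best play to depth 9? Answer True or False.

ply 1, X at XOX/.O./.OX | (1,0)=+1→XOX/XO./.OX*; (1,2)=+1→XOX/.OX/.OX; (2,0)=+1→XOX/.O./XOX
ply 2, O at XOX/XO./.OX | (1,2)=-1→XOX/XOO/.OX*; (2,0)=-1→XOX/XO./OOX
ply 3, X at XOX/XOO/.OX | (2,0)=+1→XOX/XOO/XOX*
ply 4: XOX/XOO/XOX is terminal -1 (O); from XOX/.O./.OX depth 9

X winning at [XOX/.O./.OX]: True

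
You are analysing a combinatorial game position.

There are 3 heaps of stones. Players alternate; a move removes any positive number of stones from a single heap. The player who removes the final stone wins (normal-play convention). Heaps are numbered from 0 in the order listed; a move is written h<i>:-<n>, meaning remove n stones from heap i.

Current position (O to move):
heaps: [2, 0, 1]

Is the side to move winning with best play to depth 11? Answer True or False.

p1 O@[(2,0,1)]: h0:-1[(1,0,1)]+1* h0:-2[(0,0,1)]-1 h2:-1[(2,0,0)]-1
p2 X@[(1,0,1)]: h0:-1[(0,0,1)]-1* h2:-1[(1,0,0)]-1
p3 O@[(0,0,1)]: h2:-1[(0,0,0)]+1*
p4 X@[(0,0,0)] terminal -1; root [(2,0,1)] d11

O winning at [(2,0,1)]: True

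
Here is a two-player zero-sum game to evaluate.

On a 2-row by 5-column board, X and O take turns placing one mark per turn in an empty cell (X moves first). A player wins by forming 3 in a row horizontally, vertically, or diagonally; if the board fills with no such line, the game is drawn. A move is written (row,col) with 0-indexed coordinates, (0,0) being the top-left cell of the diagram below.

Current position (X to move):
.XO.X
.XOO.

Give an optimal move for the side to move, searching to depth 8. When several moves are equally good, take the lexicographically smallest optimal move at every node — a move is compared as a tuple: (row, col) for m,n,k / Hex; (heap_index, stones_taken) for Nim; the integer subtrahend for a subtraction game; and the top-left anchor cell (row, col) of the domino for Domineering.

X's best at [.XO.X/.XOO.]: (1,4)

p1 X@[.XO.X/.XOO.]: (0,0)[XXO.X/.XOO.]-1 (0,3)[.XOXX/.XOO.]-1 (1,0)[.XO.X/XXOO.]-1 (1,4)[.XO.X/.XOOX]+0*
p2 O@[.XO.X/.XOOX]: (0,0)[OXO.X/.XOOX]+0* (0,3)[.XOOX/.XOOX]+0 (1,0)[.XO.X/OXOOX]+0
p3 X@[OXO.X/.XOOX]: (0,3)[OXOXX/.XOOX]+0* (1,0)[OXO.X/XXOOX]+0
p4 O@[OXOXX/.XOOX]: (1,0)[OXOXX/OXOOX]+0*
p5 X@[OXOXX/OXOOX] terminal +0; root [.XO.X/.XOO.] d8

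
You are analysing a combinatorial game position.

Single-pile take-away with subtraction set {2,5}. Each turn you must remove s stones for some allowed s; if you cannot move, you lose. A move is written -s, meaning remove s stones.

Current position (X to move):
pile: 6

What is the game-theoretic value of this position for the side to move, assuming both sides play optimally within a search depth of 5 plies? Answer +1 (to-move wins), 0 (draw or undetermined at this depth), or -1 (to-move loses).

[6] X move#1: -2:+1/4*, -5:+1/1
[4] O move#2: -2:-1/2*
[2] X move#3: -2:+1/0*
[0] end (terminal -1, O#4); searched 6 to 5

value(6, X) = +1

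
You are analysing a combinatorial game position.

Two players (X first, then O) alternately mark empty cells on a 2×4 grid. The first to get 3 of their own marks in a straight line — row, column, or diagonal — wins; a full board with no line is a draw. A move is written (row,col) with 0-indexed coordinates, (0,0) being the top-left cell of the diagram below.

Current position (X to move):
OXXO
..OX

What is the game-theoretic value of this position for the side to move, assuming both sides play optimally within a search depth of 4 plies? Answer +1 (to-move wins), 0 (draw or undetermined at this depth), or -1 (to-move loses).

[OXXO/..OX] X move#1: (1,0):+0/OXXO/X.OX*, (1,1):+0/OXXO/.XOX
[OXXO/X.OX] O move#2: (1,1):+0/OXXO/XOOX*
[OXXO/XOOX] end (terminal +0, X#3); searched OXXO/..OX to 4

value(OXXO/..OX, X) = 0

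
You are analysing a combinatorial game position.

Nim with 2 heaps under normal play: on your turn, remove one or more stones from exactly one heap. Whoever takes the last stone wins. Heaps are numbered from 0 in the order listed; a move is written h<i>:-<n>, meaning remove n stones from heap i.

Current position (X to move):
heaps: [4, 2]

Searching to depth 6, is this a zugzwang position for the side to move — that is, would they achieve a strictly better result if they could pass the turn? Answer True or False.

zugzwang((4,2), X) = False

p1 X@[(4,2)]: h0:-1[(3,2)]-1 h0:-2[(2,2)]+1* h0:-3[(1,2)]-1 h0:-4[(0,2)]-1 h1:-1[(4,1)]-1 h1:-2[(4,0)]-1
p2 O@[(2,2)]: h0:-1[(1,2)]-1* h0:-2[(0,2)]-1 h1:-1[(2,1)]-1 h1:-2[(2,0)]-1
p3 X@[(1,2)]: h0:-1[(0,2)]-1 h1:-1[(1,1)]+1* h1:-2[(1,0)]-1
p4 O@[(1,1)]: h0:-1[(0,1)]-1* h1:-1[(1,0)]-1
p5 X@[(0,1)]: h1:-1[(0,0)]+1*
p6 O@[(0,0)] terminal -1; root [(4,2)] d6
suppose X passes — search the same position with O to move:
pass> p1 O@[(4,2)]: h0:-1[(3,2)]-1 h0:-2[(2,2)]+1* h0:-3[(1,2)]-1 h0:-4[(0,2)]-1 h1:-1[(4,1)]-1 h1:-2[(4,0)]-1
pass> p2 X@[(2,2)]: h0:-1[(1,2)]-1* h0:-2[(0,2)]-1 h1:-1[(2,1)]-1 h1:-2[(2,0)]-1
pass> p3 O@[(1,2)]: h0:-1[(0,2)]-1 h1:-1[(1,1)]+1* h1:-2[(1,0)]-1
pass> p4 X@[(1,1)]: h0:-1[(0,1)]-1* h1:-1[(1,0)]-1
pass> p5 O@[(0,1)]: h1:-1[(0,0)]+1*
pass> p6 X@[(0,0)] terminal -1; root [(4,2)] d6
for X: play +1, pass -1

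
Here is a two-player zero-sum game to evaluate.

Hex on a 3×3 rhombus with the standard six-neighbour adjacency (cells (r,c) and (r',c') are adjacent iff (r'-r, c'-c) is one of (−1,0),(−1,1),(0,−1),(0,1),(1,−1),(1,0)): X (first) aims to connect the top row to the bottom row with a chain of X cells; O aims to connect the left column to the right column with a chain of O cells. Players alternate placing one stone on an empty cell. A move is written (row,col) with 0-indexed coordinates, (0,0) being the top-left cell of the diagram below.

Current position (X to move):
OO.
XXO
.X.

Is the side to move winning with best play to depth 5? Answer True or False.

[OO./XXO/.X.] X move#1: (0,2):+1/OOX/XXO/.X.*, (2,0):-1/OO./XXO/XX., (2,2):-1/OO./XXO/.XX
[OOX/XXO/.X.] end (terminal -1, O#2); searched OO./XXO/.X. to 5

X winning at [OO./XXO/.X.]: True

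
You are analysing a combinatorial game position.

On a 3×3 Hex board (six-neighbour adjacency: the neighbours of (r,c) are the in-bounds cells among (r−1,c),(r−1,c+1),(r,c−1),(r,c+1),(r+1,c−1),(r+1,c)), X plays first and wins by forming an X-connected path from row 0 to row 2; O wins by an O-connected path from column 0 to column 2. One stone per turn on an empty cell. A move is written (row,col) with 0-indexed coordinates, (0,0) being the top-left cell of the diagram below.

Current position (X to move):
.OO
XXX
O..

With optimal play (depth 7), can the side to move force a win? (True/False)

X winning at [.OO/XXX/O..]: True

ply 1, X at .OO/XXX/O.. | (0,0)=+1→XOO/XXX/O..*; (2,1)=-1→.OO/XXX/OX.; (2,2)=-1→.OO/XXX/O.X
ply 2, O at XOO/XXX/O.. | (2,1)=-1→XOO/XXX/OO.*; (2,2)=-1→XOO/XXX/O.O
ply 3, X at XOO/XXX/OO. | (2,2)=+1→XOO/XXX/OOX*
ply 4: XOO/XXX/OOX is terminal -1 (O); from .OO/XXX/O.. depth 7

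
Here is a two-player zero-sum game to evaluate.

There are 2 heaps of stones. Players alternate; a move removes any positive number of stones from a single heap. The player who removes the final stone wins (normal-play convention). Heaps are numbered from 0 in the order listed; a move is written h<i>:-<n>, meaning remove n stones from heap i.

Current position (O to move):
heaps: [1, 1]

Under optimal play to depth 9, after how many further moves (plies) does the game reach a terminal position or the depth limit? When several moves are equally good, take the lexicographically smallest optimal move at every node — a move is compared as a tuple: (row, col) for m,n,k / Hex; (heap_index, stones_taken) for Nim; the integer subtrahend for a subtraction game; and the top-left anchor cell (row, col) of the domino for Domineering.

PV length from [(1,1)]: 2 plies

ply 1, O at (1,1) | h0:-1=-1→(0,1)*; h1:-1=-1→(1,0)
ply 2, X at (0,1) | h1:-1=+1→(0,0)*
ply 3: (0,0) is terminal -1 (O); from (1,1) depth 9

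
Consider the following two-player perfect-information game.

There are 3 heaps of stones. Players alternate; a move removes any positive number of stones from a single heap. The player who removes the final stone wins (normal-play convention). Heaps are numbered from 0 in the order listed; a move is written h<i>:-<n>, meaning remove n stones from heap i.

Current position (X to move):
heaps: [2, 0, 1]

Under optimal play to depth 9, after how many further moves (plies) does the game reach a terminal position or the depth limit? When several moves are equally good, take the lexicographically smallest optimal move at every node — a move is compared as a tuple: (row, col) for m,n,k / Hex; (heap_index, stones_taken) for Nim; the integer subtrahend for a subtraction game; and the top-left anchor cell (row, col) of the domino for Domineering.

PV length from [(2,0,1)]: 3 plies

[(2,0,1)] X move#1: h0:-1:+1/(1,0,1)*, h0:-2:-1/(0,0,1), h2:-1:-1/(2,0,0)
[(1,0,1)] O move#2: h0:-1:-1/(0,0,1)*, h2:-1:-1/(1,0,0)
[(0,0,1)] X move#3: h2:-1:+1/(0,0,0)*
[(0,0,0)] end (terminal -1, O#4); searched (2,0,1) to 9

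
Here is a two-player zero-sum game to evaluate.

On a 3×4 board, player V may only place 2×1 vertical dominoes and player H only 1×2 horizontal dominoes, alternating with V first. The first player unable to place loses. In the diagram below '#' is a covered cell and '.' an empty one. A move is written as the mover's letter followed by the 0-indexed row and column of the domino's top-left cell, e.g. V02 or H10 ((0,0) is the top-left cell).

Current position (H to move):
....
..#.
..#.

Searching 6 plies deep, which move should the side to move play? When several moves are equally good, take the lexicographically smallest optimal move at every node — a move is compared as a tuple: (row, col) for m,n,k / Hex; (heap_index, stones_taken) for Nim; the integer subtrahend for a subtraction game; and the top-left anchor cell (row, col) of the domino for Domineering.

ply 1, H at ..../..#./..#. | H00=-1→##../..#./..#.; H01=-1→.##./..#./..#.; H02=-1→..##/..#./..#.; H10=+1→..../###./..#.*; H20=-1→..../..#./###.
ply 2, V at ..../###./..#. | V03=-1→...#/####/..#.*; V13=-1→..../####/..##
ply 3, H at ...#/####/..#. | H00=+1→##.#/####/..#.*; H01=+1→.###/####/..#.; H20=+1→...#/####/###.
ply 4: ##.#/####/..#. is terminal -1 (V); from ..../..#./..#. depth 6

H's best at [..../..#./..#.]: H10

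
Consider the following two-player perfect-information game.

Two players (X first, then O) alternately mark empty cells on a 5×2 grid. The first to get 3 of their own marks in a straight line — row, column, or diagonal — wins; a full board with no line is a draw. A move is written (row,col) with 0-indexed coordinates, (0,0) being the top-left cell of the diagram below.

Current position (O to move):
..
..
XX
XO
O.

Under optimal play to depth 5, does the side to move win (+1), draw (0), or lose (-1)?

p1 O@[../../XX/XO/O.]: (0,0)[O./../XX/XO/O.]-1 (0,1)[.O/../XX/XO/O.]-1 (1,0)[../O./XX/XO/O.]+0* (1,1)[../.O/XX/XO/O.]-1 (4,1)[../../XX/XO/OO]-1
p2 X@[../O./XX/XO/O.]: (0,0)[X./O./XX/XO/O.]+0* (0,1)[.X/O./XX/XO/O.]+0 (1,1)[../OX/XX/XO/O.]+0 (4,1)[../O./XX/XO/OX]+0
p3 O@[X./O./XX/XO/O.]: (0,1)[XO/O./XX/XO/O.]+0* (1,1)[X./OO/XX/XO/O.]+0 (4,1)[X./O./XX/XO/OO]+0
p4 X@[XO/O./XX/XO/O.]: (1,1)[XO/OX/XX/XO/O.]+0* (4,1)[XO/O./XX/XO/OX]+0
p5 O@[XO/OX/XX/XO/O.]: (4,1)[XO/OX/XX/XO/OO]+0*
p6 X@[XO/OX/XX/XO/OO] terminal +0; root [../../XX/XO/O.] d5

value(../../XX/XO/O., O) = 0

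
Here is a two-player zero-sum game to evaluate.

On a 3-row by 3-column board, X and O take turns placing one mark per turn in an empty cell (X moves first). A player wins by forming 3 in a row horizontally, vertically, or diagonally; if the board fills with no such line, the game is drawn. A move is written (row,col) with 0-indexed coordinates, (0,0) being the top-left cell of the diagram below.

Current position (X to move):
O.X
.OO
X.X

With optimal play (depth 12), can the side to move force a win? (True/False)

ply 1, X at O.X/.OO/X.X | (0,1)=-1→OXX/.OO/X.X; (1,0)=+0→O.X/XOO/X.X; (2,1)=+1→O.X/.OO/XXX*
ply 2: O.X/.OO/XXX is terminal -1 (O); from O.X/.OO/X.X depth 12

X winning at [O.X/.OO/X.X]: True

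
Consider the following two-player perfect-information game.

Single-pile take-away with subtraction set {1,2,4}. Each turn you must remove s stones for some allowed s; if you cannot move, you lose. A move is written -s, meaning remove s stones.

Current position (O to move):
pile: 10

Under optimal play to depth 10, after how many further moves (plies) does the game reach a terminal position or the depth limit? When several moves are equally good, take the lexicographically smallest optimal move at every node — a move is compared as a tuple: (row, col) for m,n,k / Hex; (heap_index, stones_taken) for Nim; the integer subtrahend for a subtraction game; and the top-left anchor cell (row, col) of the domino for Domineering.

PV length from [10]: 7 plies

ply 1, O at 10 | -1=+1→9*; -2=-1→8; -4=+1→6
ply 2, X at 9 | -1=-1→8*; -2=-1→7; -4=-1→5
ply 3, O at 8 | -1=-1→7; -2=+1→6*; -4=-1→4
ply 4, X at 6 | -1=-1→5*; -2=-1→4; -4=-1→2
ply 5, O at 5 | -1=-1→4; -2=+1→3*; -4=-1→1
ply 6, X at 3 | -1=-1→2*; -2=-1→1
ply 7, O at 2 | -1=-1→1; -2=+1→0*
ply 8: 0 is terminal -1 (X); from 10 depth 10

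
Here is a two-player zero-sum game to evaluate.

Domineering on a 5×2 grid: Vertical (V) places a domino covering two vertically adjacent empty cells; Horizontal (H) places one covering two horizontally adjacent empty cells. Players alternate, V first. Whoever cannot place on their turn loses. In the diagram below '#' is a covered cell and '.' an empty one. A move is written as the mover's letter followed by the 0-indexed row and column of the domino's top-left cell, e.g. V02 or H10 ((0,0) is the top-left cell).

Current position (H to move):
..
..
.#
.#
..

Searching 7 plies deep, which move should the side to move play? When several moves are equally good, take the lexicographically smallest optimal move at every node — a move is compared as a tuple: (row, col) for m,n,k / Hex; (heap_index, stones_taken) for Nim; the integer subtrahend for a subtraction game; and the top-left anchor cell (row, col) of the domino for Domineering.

H's best at [../../.#/.#/..]: H00

p1 H@[../../.#/.#/..]: H00[##/../.#/.#/..]+1* H10[../##/.#/.#/..]+1 H40[../../.#/.#/##]-1
p2 V@[##/../.#/.#/..]: V10[##/#./##/.#/..]-1* V20[##/../##/##/..]-1 V30[##/../.#/##/#.]-1
p3 H@[##/#./##/.#/..]: H40[##/#./##/.#/##]+1*
p4 V@[##/#./##/.#/##] terminal -1; root [../../.#/.#/..] d7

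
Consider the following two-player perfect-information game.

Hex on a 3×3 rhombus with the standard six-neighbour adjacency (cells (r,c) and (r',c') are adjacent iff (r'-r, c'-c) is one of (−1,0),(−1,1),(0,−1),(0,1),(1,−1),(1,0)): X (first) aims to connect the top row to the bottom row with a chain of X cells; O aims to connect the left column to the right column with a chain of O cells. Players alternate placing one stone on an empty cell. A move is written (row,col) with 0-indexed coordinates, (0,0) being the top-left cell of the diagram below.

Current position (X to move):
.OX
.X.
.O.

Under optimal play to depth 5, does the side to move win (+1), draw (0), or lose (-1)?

value(.OX/.X./.O., X) = +1

ply 1, X at .OX/.X./.O. | (0,0)=-1→XOX/.X./.O.; (1,0)=-1→.OX/XX./.O.; (1,2)=+1→.OX/.XX/.O.*; (2,0)=+1→.OX/.X./XO.; (2,2)=+1→.OX/.X./.OX
ply 2, O at .OX/.XX/.O. | (0,0)=-1→OOX/.XX/.O.*; (1,0)=-1→.OX/OXX/.O.; (2,0)=-1→.OX/.XX/OO.; (2,2)=-1→.OX/.XX/.OO
ply 3, X at OOX/.XX/.O. | (1,0)=+1→OOX/XXX/.O.*; (2,0)=+1→OOX/.XX/XO.; (2,2)=+1→OOX/.XX/.OX
ply 4, O at OOX/XXX/.O. | (2,0)=-1→OOX/XXX/OO.*; (2,2)=-1→OOX/XXX/.OO
ply 5, X at OOX/XXX/OO. | (2,2)=+1→OOX/XXX/OOX*
ply 6: OOX/XXX/OOX is terminal -1 (O); from .OX/.X./.O. depth 5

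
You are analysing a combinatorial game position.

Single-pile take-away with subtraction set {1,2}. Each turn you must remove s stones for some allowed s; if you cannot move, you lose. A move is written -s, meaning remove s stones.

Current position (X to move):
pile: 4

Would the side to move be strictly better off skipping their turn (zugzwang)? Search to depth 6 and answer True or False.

zugzwang(4, X) = False

[4] X move#1: -1:+1/3*, -2:-1/2
[3] O move#2: -1:-1/2*, -2:-1/1
[2] X move#3: -1:-1/1, -2:+1/0*
[0] end (terminal -1, O#4); searched 4 to 6
if X skipped the turn, O would face:
~ [4] O move#1: -1:+1/3*, -2:-1/2
~ [3] X move#2: -1:-1/2*, -2:-1/1
~ [2] O move#3: -1:-1/1, -2:+1/0*
~ [0] end (terminal -1, X#4); searched 4 to 6
compare (X): move=+1 vs pass=-1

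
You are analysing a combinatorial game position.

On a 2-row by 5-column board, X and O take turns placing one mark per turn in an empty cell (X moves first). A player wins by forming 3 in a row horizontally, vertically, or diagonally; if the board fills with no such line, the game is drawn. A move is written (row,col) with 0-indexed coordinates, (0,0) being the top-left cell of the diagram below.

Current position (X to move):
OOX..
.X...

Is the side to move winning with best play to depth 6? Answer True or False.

X winning at [OOX../.X...]: True

[OOX../.X...] X move#1: (0,3):+1/OOXX./.X...*, (0,4):+1/OOX.X/.X..., (1,0):+0/OOX../XX..., (1,2):+1/OOX../.XX.., (1,3):+0/OOX../.X.X., (1,4):+0/OOX../.X..X
[OOXX./.X...] O move#2: (0,4):-1/OOXXO/.X...*, (1,0):-1/OOXX./OX..., (1,2):-1/OOXX./.XO.., (1,3):-1/OOXX./.X.O., (1,4):-1/OOXX./.X..O
[OOXXO/.X...] X move#3: (1,0):+0/OOXXO/XX..., (1,2):+1/OOXXO/.XX..*, (1,3):+0/OOXXO/.X.X., (1,4):+0/OOXXO/.X..X
[OOXXO/.XX..] O move#4: (1,0):-1/OOXXO/OXX..*, (1,3):-1/OOXXO/.XXO., (1,4):-1/OOXXO/.XX.O
[OOXXO/OXX..] X move#5: (1,3):+1/OOXXO/OXXX.*, (1,4):+0/OOXXO/OXX.X
[OOXXO/OXXX.] end (terminal -1, O#6); searched OOX../.X... to 6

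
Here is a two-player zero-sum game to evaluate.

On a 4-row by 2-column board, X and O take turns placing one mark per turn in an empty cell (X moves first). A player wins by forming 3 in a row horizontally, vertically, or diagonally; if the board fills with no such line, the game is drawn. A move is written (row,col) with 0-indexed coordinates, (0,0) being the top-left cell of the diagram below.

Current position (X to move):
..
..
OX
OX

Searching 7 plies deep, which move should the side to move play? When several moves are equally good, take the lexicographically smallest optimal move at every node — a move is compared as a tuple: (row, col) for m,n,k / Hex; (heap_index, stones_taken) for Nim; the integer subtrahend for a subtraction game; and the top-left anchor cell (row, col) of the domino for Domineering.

p1 X@[../../OX/OX]: (0,0)[X./../OX/OX]-1 (0,1)[.X/../OX/OX]-1 (1,0)[../X./OX/OX]+0 (1,1)[../.X/OX/OX]+1*
p2 O@[../.X/OX/OX] terminal -1; root [../../OX/OX] d7

X's best at [../../OX/OX]: (1,1)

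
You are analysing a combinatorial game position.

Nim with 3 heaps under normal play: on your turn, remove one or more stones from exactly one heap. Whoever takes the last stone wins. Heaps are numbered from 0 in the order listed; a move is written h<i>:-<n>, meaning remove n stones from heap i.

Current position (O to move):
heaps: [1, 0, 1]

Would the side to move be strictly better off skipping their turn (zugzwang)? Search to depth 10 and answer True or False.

[(1,0,1)] O move#1: h0:-1:-1/(0,0,1)*, h2:-1:-1/(1,0,0)
[(0,0,1)] X move#2: h2:-1:+1/(0,0,0)*
[(0,0,0)] end (terminal -1, O#3); searched (1,0,1) to 10
if O skipped the turn, X would face:
~ [(1,0,1)] X move#1: h0:-1:-1/(0,0,1)*, h2:-1:-1/(1,0,0)
~ [(0,0,1)] O move#2: h2:-1:+1/(0,0,0)*
~ [(0,0,0)] end (terminal -1, X#3); searched (1,0,1) to 10
compare (O): move=-1 vs pass=+1

zugzwang((1,0,1), O) = True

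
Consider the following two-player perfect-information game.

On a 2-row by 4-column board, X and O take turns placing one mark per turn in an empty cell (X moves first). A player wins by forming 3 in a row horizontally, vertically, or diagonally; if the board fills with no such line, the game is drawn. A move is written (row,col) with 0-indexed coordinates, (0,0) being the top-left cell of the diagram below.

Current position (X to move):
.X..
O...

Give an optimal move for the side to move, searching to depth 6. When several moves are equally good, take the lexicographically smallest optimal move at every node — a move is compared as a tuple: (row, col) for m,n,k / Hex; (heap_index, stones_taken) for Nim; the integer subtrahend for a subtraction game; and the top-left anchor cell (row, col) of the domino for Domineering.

[.X../O...] X move#1: (0,0):+0/XX../O..., (0,2):+1/.XX./O...*, (0,3):+0/.X.X/O..., (1,1):+0/.X../OX.., (1,2):+0/.X../O.X., (1,3):+0/.X../O..X
[.XX./O...] O move#2: (0,0):-1/OXX./O...*, (0,3):-1/.XXO/O..., (1,1):-1/.XX./OO.., (1,2):-1/.XX./O.O., (1,3):-1/.XX./O..O
[OXX./O...] X move#3: (0,3):+1/OXXX/O...*, (1,1):+0/OXX./OX.., (1,2):+0/OXX./O.X., (1,3):+0/OXX./O..X
[OXXX/O...] end (terminal -1, O#4); searched .X../O... to 6

X's best at [.X../O...]: (0,2)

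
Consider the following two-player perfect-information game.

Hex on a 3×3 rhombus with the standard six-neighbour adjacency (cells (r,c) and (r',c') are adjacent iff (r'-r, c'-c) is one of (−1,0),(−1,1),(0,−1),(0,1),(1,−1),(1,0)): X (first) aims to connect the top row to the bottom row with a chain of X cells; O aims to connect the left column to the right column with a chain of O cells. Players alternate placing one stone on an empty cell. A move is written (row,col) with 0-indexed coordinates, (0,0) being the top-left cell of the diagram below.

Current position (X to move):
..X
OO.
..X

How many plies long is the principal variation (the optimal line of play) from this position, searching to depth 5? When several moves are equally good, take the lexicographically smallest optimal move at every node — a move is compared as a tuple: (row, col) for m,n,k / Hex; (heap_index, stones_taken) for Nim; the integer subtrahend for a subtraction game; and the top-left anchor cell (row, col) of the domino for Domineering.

PV length from [..X/OO./..X]: 1 ply

p1 X@[..X/OO./..X]: (0,0)[X.X/OO./..X]-1 (0,1)[.XX/OO./..X]-1 (1,2)[..X/OOX/..X]+1* (2,0)[..X/OO./X.X]-1 (2,1)[..X/OO./.XX]-1
p2 O@[..X/OOX/..X] terminal -1; root [..X/OO./..X] d5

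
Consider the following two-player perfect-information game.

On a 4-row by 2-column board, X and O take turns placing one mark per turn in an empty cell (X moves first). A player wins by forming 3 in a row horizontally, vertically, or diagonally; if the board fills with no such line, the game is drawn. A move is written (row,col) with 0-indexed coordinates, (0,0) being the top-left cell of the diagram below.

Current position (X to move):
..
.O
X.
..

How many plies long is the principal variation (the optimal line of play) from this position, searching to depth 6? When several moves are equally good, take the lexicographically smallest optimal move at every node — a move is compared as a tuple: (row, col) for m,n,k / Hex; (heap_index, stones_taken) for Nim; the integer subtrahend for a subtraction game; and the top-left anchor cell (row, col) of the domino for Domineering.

[../.O/X./..] X move#1: (0,0):+0/X./.O/X./.., (0,1):+0/.X/.O/X./.., (1,0):+1/../XO/X./..*, (2,1):+0/../.O/XX/.., (3,0):+0/../.O/X./X., (3,1):+0/../.O/X./.X
[../XO/X./..] O move#2: (0,0):-1/O./XO/X./..*, (0,1):-1/.O/XO/X./.., (2,1):-1/../XO/XO/.., (3,0):-1/../XO/X./O., (3,1):-1/../XO/X./.O
[O./XO/X./..] X move#3: (0,1):+0/OX/XO/X./.., (2,1):+0/O./XO/XX/.., (3,0):+1/O./XO/X./X.*, (3,1):+0/O./XO/X./.X
[O./XO/X./X.] end (terminal -1, O#4); searched ../.O/X./.. to 6

PV length from [../.O/X./..]: 3 plies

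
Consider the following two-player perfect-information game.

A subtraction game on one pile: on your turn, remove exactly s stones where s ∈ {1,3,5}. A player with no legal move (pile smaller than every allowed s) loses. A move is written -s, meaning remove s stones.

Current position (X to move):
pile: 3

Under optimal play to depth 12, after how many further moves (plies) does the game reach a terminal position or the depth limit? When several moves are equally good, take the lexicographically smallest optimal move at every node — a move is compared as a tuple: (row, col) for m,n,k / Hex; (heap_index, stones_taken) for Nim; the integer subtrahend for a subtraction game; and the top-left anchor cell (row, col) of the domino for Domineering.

ply 1, X at 3 | -1=+1→2*; -3=+1→0
ply 2, O at 2 | -1=-1→1*
ply 3, X at 1 | -1=+1→0*
ply 4: 0 is terminal -1 (O); from 3 depth 12

PV length from [3]: 3 plies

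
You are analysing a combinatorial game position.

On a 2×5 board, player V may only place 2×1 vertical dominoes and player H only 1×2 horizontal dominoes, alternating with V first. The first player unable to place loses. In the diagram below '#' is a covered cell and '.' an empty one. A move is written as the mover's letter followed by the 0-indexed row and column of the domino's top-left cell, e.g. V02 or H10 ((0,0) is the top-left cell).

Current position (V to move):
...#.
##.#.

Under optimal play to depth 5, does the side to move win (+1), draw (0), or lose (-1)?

value(...#./##.#., V) = +1

p1 V@[...#./##.#.]: V02[..##./####.]+1* V04[...##/##.##]-1
p2 H@[..##./####.]: H00[####./####.]-1*
p3 V@[####./####.]: V04[#####/#####]+1*
p4 H@[#####/#####] terminal -1; root [...#./##.#.] d5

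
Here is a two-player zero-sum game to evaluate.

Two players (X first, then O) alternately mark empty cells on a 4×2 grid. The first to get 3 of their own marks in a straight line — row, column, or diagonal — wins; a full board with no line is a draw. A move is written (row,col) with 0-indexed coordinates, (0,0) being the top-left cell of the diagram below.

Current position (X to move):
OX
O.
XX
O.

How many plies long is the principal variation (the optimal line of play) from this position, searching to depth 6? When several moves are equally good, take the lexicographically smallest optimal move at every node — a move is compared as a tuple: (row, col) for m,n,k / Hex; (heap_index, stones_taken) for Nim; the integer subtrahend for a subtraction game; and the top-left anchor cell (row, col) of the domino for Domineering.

p1 X@[OX/O./XX/O.]: (1,1)[OX/OX/XX/O.]+1* (3,1)[OX/O./XX/OX]+0
p2 O@[OX/OX/XX/O.] terminal -1; root [OX/O./XX/O.] d6

PV length from [OX/O./XX/O.]: 1 ply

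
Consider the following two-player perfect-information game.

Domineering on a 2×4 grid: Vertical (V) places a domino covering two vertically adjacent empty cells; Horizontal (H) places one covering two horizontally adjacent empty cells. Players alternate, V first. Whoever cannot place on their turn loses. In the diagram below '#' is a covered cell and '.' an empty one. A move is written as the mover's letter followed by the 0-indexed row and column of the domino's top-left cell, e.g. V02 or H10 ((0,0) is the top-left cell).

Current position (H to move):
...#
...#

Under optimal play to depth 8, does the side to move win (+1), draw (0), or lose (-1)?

value(...#/...#, H) = +1

ply 1, H at ...#/...# | H00=+1→##.#/...#*; H01=+1→.###/...#; H10=+1→...#/##.#; H11=+1→...#/.###
ply 2, V at ##.#/...# | V02=-1→####/..##*
ply 3, H at ####/..## | H10=+1→####/####*
ply 4: ####/#### is terminal -1 (V); from ...#/...# depth 8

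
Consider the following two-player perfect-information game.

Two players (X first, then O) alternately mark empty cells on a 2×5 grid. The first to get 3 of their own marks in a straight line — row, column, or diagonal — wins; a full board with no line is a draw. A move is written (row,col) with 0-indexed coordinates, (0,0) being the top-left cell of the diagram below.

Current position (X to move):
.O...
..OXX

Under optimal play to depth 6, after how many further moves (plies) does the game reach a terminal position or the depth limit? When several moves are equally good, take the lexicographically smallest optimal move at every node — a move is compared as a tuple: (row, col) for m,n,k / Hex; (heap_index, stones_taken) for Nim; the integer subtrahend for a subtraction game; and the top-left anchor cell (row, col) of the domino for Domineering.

PV length from [.O.../..OXX]: 6 plies

ply 1, X at .O.../..OXX | (0,0)=+0→XO.../..OXX*; (0,2)=+0→.OX../..OXX; (0,3)=+0→.O.X./..OXX; (0,4)=-1→.O..X/..OXX; (1,0)=-1→.O.../X.OXX; (1,1)=-1→.O.../.XOXX
ply 2, O at XO.../..OXX | (0,2)=+0→XOO../..OXX*; (0,3)=+0→XO.O./..OXX; (0,4)=+0→XO..O/..OXX; (1,0)=+0→XO.../O.OXX; (1,1)=+0→XO.../.OOXX
ply 3, X at XOO../..OXX | (0,3)=+0→XOOX./..OXX*; (0,4)=-1→XOO.X/..OXX; (1,0)=-1→XOO../X.OXX; (1,1)=-1→XOO../.XOXX
ply 4, O at XOOX./..OXX | (0,4)=+0→XOOXO/..OXX*; (1,0)=+0→XOOX./O.OXX; (1,1)=+0→XOOX./.OOXX
ply 5, X at XOOXO/..OXX | (1,0)=+0→XOOXO/X.OXX*; (1,1)=+0→XOOXO/.XOXX
ply 6, O at XOOXO/X.OXX | (1,1)=+0→XOOXO/XOOXX*
ply 7: XOOXO/XOOXX is terminal +0 (X); from .O.../..OXX depth 6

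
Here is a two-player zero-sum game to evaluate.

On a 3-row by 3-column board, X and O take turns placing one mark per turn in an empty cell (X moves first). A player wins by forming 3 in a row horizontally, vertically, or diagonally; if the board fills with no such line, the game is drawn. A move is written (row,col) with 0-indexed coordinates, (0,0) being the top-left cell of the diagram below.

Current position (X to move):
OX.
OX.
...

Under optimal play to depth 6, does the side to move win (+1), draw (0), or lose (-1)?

value(OX./OX./..., X) = +1

p1 X@[OX./OX./...]: (0,2)[OXX/OX./...]-1 (1,2)[OX./OXX/...]-1 (2,0)[OX./OX./X..]+1* (2,1)[OX./OX./.X.]+1 (2,2)[OX./OX./..X]-1
p2 O@[OX./OX./X..]: (0,2)[OXO/OX./X..]-1* (1,2)[OX./OXO/X..]-1 (2,1)[OX./OX./XO.]-1 (2,2)[OX./OX./X.O]-1
p3 X@[OXO/OX./X..]: (1,2)[OXO/OXX/X..]+0 (2,1)[OXO/OX./XX.]+1* (2,2)[OXO/OX./X.X]+0
p4 O@[OXO/OX./XX.] terminal -1; root [OX./OX./...] d6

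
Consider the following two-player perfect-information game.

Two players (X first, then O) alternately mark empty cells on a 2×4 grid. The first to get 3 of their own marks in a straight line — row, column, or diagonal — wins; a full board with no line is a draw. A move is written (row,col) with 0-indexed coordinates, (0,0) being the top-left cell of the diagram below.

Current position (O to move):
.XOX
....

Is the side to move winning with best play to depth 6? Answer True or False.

O winning at [.XOX/....]: False

[.XOX/....] O move#1: (0,0):+0/OXOX/....*, (1,0):+0/.XOX/O..., (1,1):+0/.XOX/.O.., (1,2):+0/.XOX/..O., (1,3):+0/.XOX/...O
[OXOX/....] X move#2: (1,0):+0/OXOX/X...*, (1,1):+0/OXOX/.X.., (1,2):+0/OXOX/..X., (1,3):+0/OXOX/...X
[OXOX/X...] O move#3: (1,1):+0/OXOX/XO..*, (1,2):+0/OXOX/X.O., (1,3):+0/OXOX/X..O
[OXOX/XO..] X move#4: (1,2):+0/OXOX/XOX.*, (1,3):+0/OXOX/XO.X
[OXOX/XOX.] O move#5: (1,3):+0/OXOX/XOXO*
[OXOX/XOXO] end (terminal +0, X#6); searched .XOX/.... to 6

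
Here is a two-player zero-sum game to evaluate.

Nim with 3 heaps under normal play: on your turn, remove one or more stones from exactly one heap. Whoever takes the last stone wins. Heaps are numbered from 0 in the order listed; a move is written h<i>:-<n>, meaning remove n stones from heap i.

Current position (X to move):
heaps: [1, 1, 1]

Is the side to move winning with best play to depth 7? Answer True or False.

[(1,1,1)] X move#1: h0:-1:+1/(0,1,1)*, h1:-1:+1/(1,0,1), h2:-1:+1/(1,1,0)
[(0,1,1)] O move#2: h1:-1:-1/(0,0,1)*, h2:-1:-1/(0,1,0)
[(0,0,1)] X move#3: h2:-1:+1/(0,0,0)*
[(0,0,0)] end (terminal -1, O#4); searched (1,1,1) to 7

X winning at [(1,1,1)]: True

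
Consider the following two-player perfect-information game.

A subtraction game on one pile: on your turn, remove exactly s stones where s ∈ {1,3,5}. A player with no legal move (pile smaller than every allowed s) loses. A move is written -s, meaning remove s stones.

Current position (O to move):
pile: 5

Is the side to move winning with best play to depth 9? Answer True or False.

O winning at [5]: True

[5] O move#1: -1:+1/4*, -3:+1/2, -5:+1/0
[4] X move#2: -1:-1/3*, -3:-1/1
[3] O move#3: -1:+1/2*, -3:+1/0
[2] X move#4: -1:-1/1*
[1] O move#5: -1:+1/0*
[0] end (terminal -1, X#6); searched 5 to 9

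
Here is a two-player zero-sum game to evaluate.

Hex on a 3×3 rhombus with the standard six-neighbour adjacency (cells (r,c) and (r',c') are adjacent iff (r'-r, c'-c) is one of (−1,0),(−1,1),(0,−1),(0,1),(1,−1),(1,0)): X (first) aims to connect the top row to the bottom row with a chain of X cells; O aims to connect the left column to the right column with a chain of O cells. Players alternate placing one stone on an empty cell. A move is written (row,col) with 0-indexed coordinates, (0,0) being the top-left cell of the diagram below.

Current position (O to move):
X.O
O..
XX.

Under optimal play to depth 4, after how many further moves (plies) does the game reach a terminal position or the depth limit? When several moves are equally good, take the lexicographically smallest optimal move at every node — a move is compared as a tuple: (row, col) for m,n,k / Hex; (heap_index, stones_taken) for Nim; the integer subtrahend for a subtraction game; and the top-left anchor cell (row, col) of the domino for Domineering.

ply 1, O at X.O/O../XX. | (0,1)=+1→XOO/O../XX.*; (1,1)=+1→X.O/OO./XX.; (1,2)=+1→X.O/O.O/XX.; (2,2)=+1→X.O/O../XXO
ply 2: XOO/O../XX. is terminal -1 (X); from X.O/O../XX. depth 4

PV length from [X.O/O../XX.]: 1 ply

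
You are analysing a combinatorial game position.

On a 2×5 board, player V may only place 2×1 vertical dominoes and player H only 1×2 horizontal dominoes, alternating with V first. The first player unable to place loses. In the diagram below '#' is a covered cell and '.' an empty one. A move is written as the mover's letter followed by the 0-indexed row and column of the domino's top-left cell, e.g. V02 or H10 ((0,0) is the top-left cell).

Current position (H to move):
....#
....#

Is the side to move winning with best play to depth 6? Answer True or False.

H winning at [....#/....#]: True

ply 1, H at ....#/....# | H00=-1→##..#/....#; H01=+1→.##.#/....#*; H02=-1→..###/....#; H10=-1→....#/##..#; H11=+1→....#/.##.#; H12=-1→....#/..###
ply 2, V at .##.#/....# | V00=-1→###.#/#...#*; V03=-1→.####/...##
ply 3, H at ###.#/#...# | H11=-1→###.#/###.#; H12=+1→###.#/#.###*
ply 4: ###.#/#.### is terminal -1 (V); from ....#/....# depth 6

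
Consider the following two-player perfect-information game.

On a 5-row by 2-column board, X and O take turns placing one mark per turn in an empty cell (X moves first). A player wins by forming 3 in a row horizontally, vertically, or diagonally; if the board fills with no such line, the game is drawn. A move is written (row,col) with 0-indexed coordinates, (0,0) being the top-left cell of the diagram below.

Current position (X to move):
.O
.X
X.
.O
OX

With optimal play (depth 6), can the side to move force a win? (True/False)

X winning at [.O/.X/X./.O/OX]: True

[.O/.X/X./.O/OX] X move#1: (0,0):+0/XO/.X/X./.O/OX, (1,0):+1/.O/XX/X./.O/OX*, (2,1):+0/.O/.X/XX/.O/OX, (3,0):+0/.O/.X/X./XO/OX
[.O/XX/X./.O/OX] O move#2: (0,0):-1/OO/XX/X./.O/OX*, (2,1):-1/.O/XX/XO/.O/OX, (3,0):-1/.O/XX/X./OO/OX
[OO/XX/X./.O/OX] X move#3: (2,1):+0/OO/XX/XX/.O/OX, (3,0):+1/OO/XX/X./XO/OX*
[OO/XX/X./XO/OX] end (terminal -1, O#4); searched .O/.X/X./.O/OX to 6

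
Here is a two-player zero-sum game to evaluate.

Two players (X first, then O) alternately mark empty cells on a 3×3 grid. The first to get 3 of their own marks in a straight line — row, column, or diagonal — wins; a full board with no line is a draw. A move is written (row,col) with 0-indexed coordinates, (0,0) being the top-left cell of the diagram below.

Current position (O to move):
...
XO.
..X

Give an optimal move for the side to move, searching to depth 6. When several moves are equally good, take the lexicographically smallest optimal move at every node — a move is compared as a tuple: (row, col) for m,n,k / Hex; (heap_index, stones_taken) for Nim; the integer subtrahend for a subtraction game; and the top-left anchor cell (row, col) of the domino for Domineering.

ply 1, O at .../XO./..X | (0,0)=+0→O../XO./..X*; (0,1)=+0→.O./XO./..X; (0,2)=-1→..O/XO./..X; (1,2)=-1→.../XOO/..X; (2,0)=+0→.../XO./O.X; (2,1)=+0→.../XO./.OX
ply 2, X at O../XO./..X | (0,1)=+0→OX./XO./..X*; (0,2)=+0→O.X/XO./..X; (1,2)=-1→O../XOX/..X; (2,0)=+0→O../XO./X.X; (2,1)=+0→O../XO./.XX
ply 3, O at OX./XO./..X | (0,2)=+0→OXO/XO./..X*; (1,2)=+0→OX./XOO/..X; (2,0)=+0→OX./XO./O.X; (2,1)=+0→OX./XO./.OX
ply 4, X at OXO/XO./..X | (1,2)=-1→OXO/XOX/..X; (2,0)=+0→OXO/XO./X.X*; (2,1)=-1→OXO/XO./.XX
ply 5, O at OXO/XO./X.X | (1,2)=-1→OXO/XOO/X.X; (2,1)=+0→OXO/XO./XOX*
ply 6, X at OXO/XO./XOX | (1,2)=+0→OXO/XOX/XOX*
ply 7: OXO/XOX/XOX is terminal +0 (O); from .../XO./..X depth 6

O's best at [.../XO./..X]: (0,0)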